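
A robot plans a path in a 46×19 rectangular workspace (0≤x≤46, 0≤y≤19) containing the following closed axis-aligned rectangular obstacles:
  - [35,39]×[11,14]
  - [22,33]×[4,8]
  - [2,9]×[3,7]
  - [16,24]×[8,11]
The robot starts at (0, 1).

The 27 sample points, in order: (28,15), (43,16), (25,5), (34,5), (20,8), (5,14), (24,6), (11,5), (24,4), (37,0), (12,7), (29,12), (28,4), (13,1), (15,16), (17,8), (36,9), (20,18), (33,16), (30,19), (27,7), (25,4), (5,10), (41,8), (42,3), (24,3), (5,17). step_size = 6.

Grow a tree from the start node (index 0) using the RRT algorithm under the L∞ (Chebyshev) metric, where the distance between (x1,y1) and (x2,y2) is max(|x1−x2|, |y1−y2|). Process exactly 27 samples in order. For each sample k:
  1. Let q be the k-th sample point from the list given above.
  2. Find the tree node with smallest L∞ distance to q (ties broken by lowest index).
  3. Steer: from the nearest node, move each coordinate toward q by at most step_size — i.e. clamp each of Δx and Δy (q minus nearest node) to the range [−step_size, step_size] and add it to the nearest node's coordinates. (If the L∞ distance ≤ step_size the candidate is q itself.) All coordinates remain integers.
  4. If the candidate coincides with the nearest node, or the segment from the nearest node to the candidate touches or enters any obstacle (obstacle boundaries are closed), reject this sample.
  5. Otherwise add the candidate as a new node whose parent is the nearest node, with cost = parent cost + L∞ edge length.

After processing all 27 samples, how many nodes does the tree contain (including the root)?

1. q=(28,15) nearest=0 d=28 new=(6,7) → blocked by [2,9]×[3,7], reject
2. q=(43,16) nearest=0 d=43 new=(6,7) → blocked by [2,9]×[3,7], reject
3. q=(25,5) nearest=0 d=25 new=(6,5) → blocked by [2,9]×[3,7], reject
4. q=(34,5) nearest=0 d=34 new=(6,5) → blocked by [2,9]×[3,7], reject
5. q=(20,8) nearest=0 d=20 new=(6,7) → blocked by [2,9]×[3,7], reject
6. q=(5,14) nearest=0 d=13 new=(5,7) → blocked by [2,9]×[3,7], reject
7. q=(24,6) nearest=0 d=24 new=(6,6) → blocked by [2,9]×[3,7], reject
8. q=(11,5) nearest=0 d=11 new=(6,5) → blocked by [2,9]×[3,7], reject
9. q=(24,4) nearest=0 d=24 new=(6,4) → blocked by [2,9]×[3,7], reject
10. q=(37,0) nearest=0 d=37 new=(6,0) → add node 1 parent=0 cost=6
11. q=(12,7) nearest=1 d=7 new=(12,6) → blocked by [2,9]×[3,7], reject
12. q=(29,12) nearest=1 d=23 new=(12,6) → blocked by [2,9]×[3,7], reject
13. q=(28,4) nearest=1 d=22 new=(12,4) → add node 2 parent=1 cost=12
14. q=(13,1) nearest=2 d=3 new=(13,1) → add node 3 parent=2 cost=15
15. q=(15,16) nearest=2 d=12 new=(15,10) → add node 4 parent=2 cost=18
16. q=(17,8) nearest=4 d=2 new=(17,8) → blocked by [16,24]×[8,11], reject
17. q=(36,9) nearest=4 d=21 new=(21,9) → blocked by [16,24]×[8,11], reject
18. q=(20,18) nearest=4 d=8 new=(20,16) → add node 5 parent=4 cost=24
19. q=(33,16) nearest=5 d=13 new=(26,16) → add node 6 parent=5 cost=30
20. q=(30,19) nearest=6 d=4 new=(30,19) → add node 7 parent=6 cost=34
21. q=(27,7) nearest=5 d=9 new=(26,10) → add node 8 parent=5 cost=30
22. q=(25,4) nearest=8 d=6 new=(25,4) → blocked by [22,33]×[4,8], reject
23. q=(5,10) nearest=2 d=7 new=(6,10) → blocked by [2,9]×[3,7], reject
24. q=(41,8) nearest=7 d=11 new=(36,13) → blocked by [35,39]×[11,14], reject
25. q=(42,3) nearest=6 d=16 new=(32,10) → add node 9 parent=6 cost=36
26. q=(24,3) nearest=8 d=7 new=(24,4) → blocked by [22,33]×[4,8], reject
27. q=(5,17) nearest=4 d=10 new=(9,16) → add node 10 parent=4 cost=24

Node count: 11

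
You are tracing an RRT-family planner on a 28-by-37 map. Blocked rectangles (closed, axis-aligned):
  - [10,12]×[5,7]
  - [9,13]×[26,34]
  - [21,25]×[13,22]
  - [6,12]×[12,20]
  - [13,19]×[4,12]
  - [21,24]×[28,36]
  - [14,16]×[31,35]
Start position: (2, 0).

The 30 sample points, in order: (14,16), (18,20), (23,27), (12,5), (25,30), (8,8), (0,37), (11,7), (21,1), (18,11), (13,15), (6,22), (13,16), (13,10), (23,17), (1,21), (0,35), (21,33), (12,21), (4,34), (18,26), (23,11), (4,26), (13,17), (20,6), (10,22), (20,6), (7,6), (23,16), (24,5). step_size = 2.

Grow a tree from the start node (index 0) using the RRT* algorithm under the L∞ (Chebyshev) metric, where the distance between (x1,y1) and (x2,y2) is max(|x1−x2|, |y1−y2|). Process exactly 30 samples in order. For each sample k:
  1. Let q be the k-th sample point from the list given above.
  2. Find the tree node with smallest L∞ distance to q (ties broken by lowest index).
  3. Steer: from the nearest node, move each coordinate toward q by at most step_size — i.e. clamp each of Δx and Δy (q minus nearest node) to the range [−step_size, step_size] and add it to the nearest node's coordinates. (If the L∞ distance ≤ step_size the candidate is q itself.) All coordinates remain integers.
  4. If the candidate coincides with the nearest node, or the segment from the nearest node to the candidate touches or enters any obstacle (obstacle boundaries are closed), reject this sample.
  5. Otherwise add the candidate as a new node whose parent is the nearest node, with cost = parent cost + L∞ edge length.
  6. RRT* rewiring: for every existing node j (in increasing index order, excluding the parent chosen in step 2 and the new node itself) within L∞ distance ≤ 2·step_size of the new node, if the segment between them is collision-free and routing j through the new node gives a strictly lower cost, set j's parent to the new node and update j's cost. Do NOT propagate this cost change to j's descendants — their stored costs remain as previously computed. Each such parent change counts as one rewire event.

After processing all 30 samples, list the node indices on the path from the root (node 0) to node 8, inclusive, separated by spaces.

1. q=(14,16) nearest=0 d=16 new=(4,2) → add node 1 parent=0 cost=2
2. q=(18,20) nearest=1 d=18 new=(6,4) → add node 2 parent=1 cost=4
3. q=(23,27) nearest=2 d=23 new=(8,6) → add node 3 parent=2 cost=6
4. q=(12,5) nearest=3 d=4 new=(10,5) → blocked by [10,12]×[5,7], reject
5. q=(25,30) nearest=3 d=24 new=(10,8) → add node 4 parent=3 cost=8
6. q=(8,8) nearest=3 d=2 new=(8,8) → add node 5 parent=3 cost=8
7. q=(0,37) nearest=4 d=29 new=(8,10) → add node 6 parent=4 cost=10
8. q=(11,7) nearest=4 d=1 new=(11,7) → blocked by [10,12]×[5,7], reject
9. q=(21,1) nearest=4 d=11 new=(12,6) → blocked by [10,12]×[5,7], reject
10. q=(18,11) nearest=4 d=8 new=(12,10) → add node 7 parent=4 cost=10
11. q=(13,15) nearest=6 d=5 new=(10,12) → blocked by [6,12]×[12,20], reject
12. q=(6,22) nearest=6 d=12 new=(6,12) → blocked by [6,12]×[12,20], reject
13. q=(13,16) nearest=6 d=6 new=(10,12) → blocked by [6,12]×[12,20], reject
14. q=(13,10) nearest=7 d=1 new=(13,10) → blocked by [13,19]×[4,12], reject
15. q=(23,17) nearest=7 d=11 new=(14,12) → blocked by [13,19]×[4,12], reject
16. q=(1,21) nearest=6 d=11 new=(6,12) → blocked by [6,12]×[12,20], reject
17. q=(0,35) nearest=6 d=25 new=(6,12) → blocked by [6,12]×[12,20], reject
18. q=(21,33) nearest=6 d=23 new=(10,12) → blocked by [6,12]×[12,20], reject
19. q=(12,21) nearest=6 d=11 new=(10,12) → blocked by [6,12]×[12,20], reject
20. q=(4,34) nearest=6 d=24 new=(6,12) → blocked by [6,12]×[12,20], reject
21. q=(18,26) nearest=6 d=16 new=(10,12) → blocked by [6,12]×[12,20], reject
22. q=(23,11) nearest=7 d=11 new=(14,11) → blocked by [13,19]×[4,12], reject
23. q=(4,26) nearest=6 d=16 new=(6,12) → blocked by [6,12]×[12,20], reject
24. q=(13,17) nearest=6 d=7 new=(10,12) → blocked by [6,12]×[12,20], reject
25. q=(20,6) nearest=7 d=8 new=(14,8) → blocked by [13,19]×[4,12], reject
26. q=(10,22) nearest=6 d=12 new=(10,12) → blocked by [6,12]×[12,20], reject
27. q=(20,6) nearest=7 d=8 new=(14,8) → blocked by [13,19]×[4,12], reject
28. q=(7,6) nearest=3 d=1 new=(7,6) → add node 8 parent=3 cost=7
29. q=(23,16) nearest=7 d=11 new=(14,12) → blocked by [13,19]×[4,12], reject
30. q=(24,5) nearest=7 d=12 new=(14,8) → blocked by [13,19]×[4,12], reject

Path: 0 1 2 3 8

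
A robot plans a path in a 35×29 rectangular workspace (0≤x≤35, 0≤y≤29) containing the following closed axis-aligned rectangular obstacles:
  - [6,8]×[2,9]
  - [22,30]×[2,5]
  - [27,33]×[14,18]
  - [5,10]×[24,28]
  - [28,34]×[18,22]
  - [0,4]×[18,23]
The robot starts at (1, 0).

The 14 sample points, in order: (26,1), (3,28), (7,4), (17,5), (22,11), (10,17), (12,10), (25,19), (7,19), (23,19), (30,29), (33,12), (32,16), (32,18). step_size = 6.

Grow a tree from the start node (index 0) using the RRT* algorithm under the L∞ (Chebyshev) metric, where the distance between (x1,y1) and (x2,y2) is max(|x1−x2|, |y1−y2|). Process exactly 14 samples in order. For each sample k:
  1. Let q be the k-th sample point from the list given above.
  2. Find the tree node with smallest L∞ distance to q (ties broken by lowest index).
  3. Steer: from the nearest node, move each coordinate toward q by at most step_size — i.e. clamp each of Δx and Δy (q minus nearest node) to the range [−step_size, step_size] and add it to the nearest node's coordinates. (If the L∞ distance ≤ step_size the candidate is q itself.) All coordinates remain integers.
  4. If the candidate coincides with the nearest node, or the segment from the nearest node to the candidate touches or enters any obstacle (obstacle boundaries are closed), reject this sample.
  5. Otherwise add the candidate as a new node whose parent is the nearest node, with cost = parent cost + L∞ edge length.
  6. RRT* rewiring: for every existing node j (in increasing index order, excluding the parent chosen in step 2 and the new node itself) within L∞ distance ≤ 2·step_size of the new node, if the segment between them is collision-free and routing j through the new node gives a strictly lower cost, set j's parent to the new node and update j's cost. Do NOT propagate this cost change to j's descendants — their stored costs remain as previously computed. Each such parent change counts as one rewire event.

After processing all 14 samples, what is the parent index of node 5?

1. q=(26,1) nearest=0 d=25 new=(7,1) → add node 1 parent=0 cost=6
2. q=(3,28) nearest=1 d=27 new=(3,7) → blocked by [6,8]×[2,9], reject
3. q=(7,4) nearest=1 d=3 new=(7,4) → blocked by [6,8]×[2,9], reject
4. q=(17,5) nearest=1 d=10 new=(13,5) → add node 2 parent=1 cost=12
5. q=(22,11) nearest=2 d=9 new=(19,11) → add node 3 parent=2 cost=18
6. q=(10,17) nearest=3 d=9 new=(13,17) → add node 4 parent=3 cost=24
7. q=(12,10) nearest=2 d=5 new=(12,10) → add node 5 parent=2 cost=17
8. q=(25,19) nearest=3 d=8 new=(25,17) → add node 6 parent=3 cost=24
9. q=(7,19) nearest=4 d=6 new=(7,19) → add node 7 parent=4 cost=30
10. q=(23,19) nearest=6 d=2 new=(23,19) → add node 8 parent=6 cost=26
11. q=(30,29) nearest=8 d=10 new=(29,25) → add node 9 parent=8 cost=32
12. q=(33,12) nearest=6 d=8 new=(31,12) → blocked by [27,33]×[14,18], reject
13. q=(32,16) nearest=6 d=7 new=(31,16) → blocked by [27,33]×[14,18], reject
14. q=(32,18) nearest=6 d=7 new=(31,18) → blocked by [27,33]×[14,18], reject

Parent of node 5: 2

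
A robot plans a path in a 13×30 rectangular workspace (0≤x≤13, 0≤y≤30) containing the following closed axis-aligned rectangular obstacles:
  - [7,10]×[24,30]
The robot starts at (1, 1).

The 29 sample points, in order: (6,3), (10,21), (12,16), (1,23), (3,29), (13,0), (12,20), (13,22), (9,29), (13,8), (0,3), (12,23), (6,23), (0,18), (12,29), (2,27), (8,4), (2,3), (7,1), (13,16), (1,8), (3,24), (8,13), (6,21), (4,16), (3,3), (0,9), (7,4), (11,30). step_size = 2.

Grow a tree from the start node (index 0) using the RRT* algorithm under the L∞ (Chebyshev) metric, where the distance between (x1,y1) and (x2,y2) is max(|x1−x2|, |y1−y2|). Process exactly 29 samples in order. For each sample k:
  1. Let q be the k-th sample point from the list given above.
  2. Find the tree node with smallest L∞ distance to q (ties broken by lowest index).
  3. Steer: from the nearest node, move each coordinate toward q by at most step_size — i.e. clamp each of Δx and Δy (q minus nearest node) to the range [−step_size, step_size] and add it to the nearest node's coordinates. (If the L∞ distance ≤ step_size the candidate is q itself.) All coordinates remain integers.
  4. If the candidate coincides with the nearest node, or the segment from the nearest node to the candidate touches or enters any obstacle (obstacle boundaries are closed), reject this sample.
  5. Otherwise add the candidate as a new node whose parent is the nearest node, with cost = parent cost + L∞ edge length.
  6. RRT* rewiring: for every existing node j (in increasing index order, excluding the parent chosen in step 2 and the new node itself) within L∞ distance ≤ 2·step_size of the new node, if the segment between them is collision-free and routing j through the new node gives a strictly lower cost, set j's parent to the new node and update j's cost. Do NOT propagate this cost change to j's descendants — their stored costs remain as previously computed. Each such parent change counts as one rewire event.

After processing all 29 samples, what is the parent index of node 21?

1. q=(6,3) nearest=0 d=5 new=(3,3) → add node 1 parent=0 cost=2
2. q=(10,21) nearest=1 d=18 new=(5,5) → add node 2 parent=1 cost=4
3. q=(12,16) nearest=2 d=11 new=(7,7) → add node 3 parent=2 cost=6
4. q=(1,23) nearest=3 d=16 new=(5,9) → add node 4 parent=3 cost=8
5. q=(3,29) nearest=4 d=20 new=(3,11) → add node 5 parent=4 cost=10
6. q=(13,0) nearest=3 d=7 new=(9,5) → add node 6 parent=3 cost=8
7. q=(12,20) nearest=5 d=9 new=(5,13) → add node 7 parent=5 cost=12
8. q=(13,22) nearest=7 d=9 new=(7,15) → add node 8 parent=7 cost=14
9. q=(9,29) nearest=8 d=14 new=(9,17) → add node 9 parent=8 cost=16
10. q=(13,8) nearest=6 d=4 new=(11,7) → add node 10 parent=6 cost=10
11. q=(0,3) nearest=0 d=2 new=(0,3) → add node 11 parent=0 cost=2
12. q=(12,23) nearest=9 d=6 new=(11,19) → add node 12 parent=9 cost=18
13. q=(6,23) nearest=12 d=5 new=(9,21) → add node 13 parent=12 cost=20
14. q=(0,18) nearest=7 d=5 new=(3,15) → add node 14 parent=7 cost=14
15. q=(12,29) nearest=13 d=8 new=(11,23) → add node 15 parent=13 cost=22
16. q=(2,27) nearest=13 d=7 new=(7,23) → add node 16 parent=13 cost=22
17. q=(8,4) nearest=6 d=1 new=(8,4) → add node 17 parent=6 cost=9
18. q=(2,3) nearest=1 d=1 new=(2,3) → add node 18 parent=1 cost=3
19. q=(7,1) nearest=17 d=3 new=(7,2) → add node 19 parent=17 cost=11
20. q=(13,16) nearest=12 d=3 new=(13,17) → add node 20 parent=12 cost=20
21. q=(1,8) nearest=5 d=3 new=(1,9) → add node 21 parent=5 cost=12
22. q=(3,24) nearest=16 d=4 new=(5,24) → add node 22 parent=16 cost=24
23. q=(8,13) nearest=8 d=2 new=(8,13) → add node 23 parent=8 cost=16
24. q=(6,21) nearest=16 d=2 new=(6,21) → add node 24 parent=16 cost=24
25. q=(4,16) nearest=14 d=1 new=(4,16) → add node 25 parent=14 cost=15
26. q=(3,3) nearest=1 d=0 → coincident, reject
27. q=(0,9) nearest=21 d=1 new=(0,9) → add node 26 parent=21 cost=13
28. q=(7,4) nearest=17 d=1 new=(7,4) → add node 27 parent=17 cost=10
29. q=(11,30) nearest=22 d=6 new=(7,26) → blocked by [7,10]×[24,30], reject

Parent of node 21: 5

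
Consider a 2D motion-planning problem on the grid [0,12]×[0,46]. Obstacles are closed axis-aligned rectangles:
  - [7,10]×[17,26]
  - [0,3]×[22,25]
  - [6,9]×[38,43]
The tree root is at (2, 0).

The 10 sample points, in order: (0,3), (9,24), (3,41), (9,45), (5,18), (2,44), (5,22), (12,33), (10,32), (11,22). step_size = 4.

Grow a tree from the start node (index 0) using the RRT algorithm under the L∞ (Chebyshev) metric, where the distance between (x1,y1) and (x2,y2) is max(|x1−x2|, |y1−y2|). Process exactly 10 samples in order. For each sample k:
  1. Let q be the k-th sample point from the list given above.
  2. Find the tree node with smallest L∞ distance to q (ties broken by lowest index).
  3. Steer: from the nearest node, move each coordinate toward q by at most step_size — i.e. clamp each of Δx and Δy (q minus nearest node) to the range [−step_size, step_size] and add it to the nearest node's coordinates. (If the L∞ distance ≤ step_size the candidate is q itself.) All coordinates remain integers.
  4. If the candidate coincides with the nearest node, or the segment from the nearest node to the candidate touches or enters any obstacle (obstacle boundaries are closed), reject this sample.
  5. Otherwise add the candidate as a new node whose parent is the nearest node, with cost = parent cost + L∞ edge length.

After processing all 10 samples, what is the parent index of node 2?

Parent of node 2: 1

1. q=(0,3) nearest=0 d=3 new=(0,3) → add node 1 parent=0 cost=3
2. q=(9,24) nearest=1 d=21 new=(4,7) → add node 2 parent=1 cost=7
3. q=(3,41) nearest=2 d=34 new=(3,11) → add node 3 parent=2 cost=11
4. q=(9,45) nearest=3 d=34 new=(7,15) → add node 4 parent=3 cost=15
5. q=(5,18) nearest=4 d=3 new=(5,18) → add node 5 parent=4 cost=18
6. q=(2,44) nearest=5 d=26 new=(2,22) → blocked by [0,3]×[22,25], reject
7. q=(5,22) nearest=5 d=4 new=(5,22) → add node 6 parent=5 cost=22
8. q=(12,33) nearest=6 d=11 new=(9,26) → blocked by [7,10]×[17,26], reject
9. q=(10,32) nearest=6 d=10 new=(9,26) → blocked by [7,10]×[17,26], reject
10. q=(11,22) nearest=5 d=6 new=(9,22) → blocked by [7,10]×[17,26], reject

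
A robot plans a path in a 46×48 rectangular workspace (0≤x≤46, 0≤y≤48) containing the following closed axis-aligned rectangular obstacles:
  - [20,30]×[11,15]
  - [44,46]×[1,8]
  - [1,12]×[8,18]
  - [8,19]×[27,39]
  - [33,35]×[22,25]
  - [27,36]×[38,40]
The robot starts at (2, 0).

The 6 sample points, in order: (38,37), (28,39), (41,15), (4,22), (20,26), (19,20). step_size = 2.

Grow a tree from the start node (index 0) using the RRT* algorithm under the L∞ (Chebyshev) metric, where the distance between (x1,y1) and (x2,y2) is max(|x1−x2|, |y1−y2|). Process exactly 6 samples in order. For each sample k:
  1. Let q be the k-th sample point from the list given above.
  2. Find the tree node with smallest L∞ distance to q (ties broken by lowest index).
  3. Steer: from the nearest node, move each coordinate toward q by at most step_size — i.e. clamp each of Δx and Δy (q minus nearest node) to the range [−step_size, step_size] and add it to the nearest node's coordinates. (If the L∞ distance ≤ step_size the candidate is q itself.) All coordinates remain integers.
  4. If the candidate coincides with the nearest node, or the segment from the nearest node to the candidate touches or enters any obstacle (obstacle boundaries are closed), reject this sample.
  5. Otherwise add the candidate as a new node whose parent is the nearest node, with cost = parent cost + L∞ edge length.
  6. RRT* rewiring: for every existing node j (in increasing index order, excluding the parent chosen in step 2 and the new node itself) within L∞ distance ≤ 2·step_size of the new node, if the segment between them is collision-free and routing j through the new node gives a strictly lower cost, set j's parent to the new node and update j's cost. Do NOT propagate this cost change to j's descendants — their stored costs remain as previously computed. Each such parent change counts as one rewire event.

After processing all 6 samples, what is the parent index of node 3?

Parent of node 3: 2

1. q=(38,37) nearest=0 d=37 new=(4,2) → add node 1 parent=0 cost=2
2. q=(28,39) nearest=1 d=37 new=(6,4) → add node 2 parent=1 cost=4
3. q=(41,15) nearest=2 d=35 new=(8,6) → add node 3 parent=2 cost=6
4. q=(4,22) nearest=3 d=16 new=(6,8) → blocked by [1,12]×[8,18], reject
5. q=(20,26) nearest=3 d=20 new=(10,8) → blocked by [1,12]×[8,18], reject
6. q=(19,20) nearest=3 d=14 new=(10,8) → blocked by [1,12]×[8,18], reject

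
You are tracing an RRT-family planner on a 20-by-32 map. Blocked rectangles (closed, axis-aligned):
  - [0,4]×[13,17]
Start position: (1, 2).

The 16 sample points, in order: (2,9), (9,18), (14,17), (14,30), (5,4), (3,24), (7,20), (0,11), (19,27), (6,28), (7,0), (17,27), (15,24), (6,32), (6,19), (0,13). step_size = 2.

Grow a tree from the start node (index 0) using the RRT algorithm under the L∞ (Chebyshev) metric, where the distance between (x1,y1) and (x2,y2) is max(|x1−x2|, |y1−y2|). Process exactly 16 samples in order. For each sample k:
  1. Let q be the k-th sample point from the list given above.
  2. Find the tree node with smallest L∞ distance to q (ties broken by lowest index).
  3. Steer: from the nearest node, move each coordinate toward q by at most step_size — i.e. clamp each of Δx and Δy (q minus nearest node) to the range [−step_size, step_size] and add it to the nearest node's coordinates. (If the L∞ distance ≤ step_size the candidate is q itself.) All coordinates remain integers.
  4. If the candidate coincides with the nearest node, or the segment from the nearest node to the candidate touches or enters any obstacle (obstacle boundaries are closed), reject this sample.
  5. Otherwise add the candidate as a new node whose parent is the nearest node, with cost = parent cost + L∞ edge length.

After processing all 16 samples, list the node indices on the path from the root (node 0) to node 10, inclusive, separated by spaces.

Path: 0 1 2 3 4 6 7 9 10

1. q=(2,9) nearest=0 d=7 new=(2,4) → add node 1 parent=0 cost=2
2. q=(9,18) nearest=1 d=14 new=(4,6) → add node 2 parent=1 cost=4
3. q=(14,17) nearest=2 d=11 new=(6,8) → add node 3 parent=2 cost=6
4. q=(14,30) nearest=3 d=22 new=(8,10) → add node 4 parent=3 cost=8
5. q=(5,4) nearest=2 d=2 new=(5,4) → add node 5 parent=2 cost=6
6. q=(3,24) nearest=4 d=14 new=(6,12) → add node 6 parent=4 cost=10
7. q=(7,20) nearest=6 d=8 new=(7,14) → add node 7 parent=6 cost=12
8. q=(0,11) nearest=2 d=5 new=(2,8) → add node 8 parent=2 cost=6
9. q=(19,27) nearest=7 d=13 new=(9,16) → add node 9 parent=7 cost=14
10. q=(6,28) nearest=9 d=12 new=(7,18) → add node 10 parent=9 cost=16
11. q=(7,0) nearest=5 d=4 new=(7,2) → add node 11 parent=5 cost=8
12. q=(17,27) nearest=10 d=10 new=(9,20) → add node 12 parent=10 cost=18
13. q=(15,24) nearest=12 d=6 new=(11,22) → add node 13 parent=12 cost=20
14. q=(6,32) nearest=13 d=10 new=(9,24) → add node 14 parent=13 cost=22
15. q=(6,19) nearest=10 d=1 new=(6,19) → add node 15 parent=10 cost=17
16. q=(0,13) nearest=8 d=5 new=(0,10) → add node 16 parent=8 cost=8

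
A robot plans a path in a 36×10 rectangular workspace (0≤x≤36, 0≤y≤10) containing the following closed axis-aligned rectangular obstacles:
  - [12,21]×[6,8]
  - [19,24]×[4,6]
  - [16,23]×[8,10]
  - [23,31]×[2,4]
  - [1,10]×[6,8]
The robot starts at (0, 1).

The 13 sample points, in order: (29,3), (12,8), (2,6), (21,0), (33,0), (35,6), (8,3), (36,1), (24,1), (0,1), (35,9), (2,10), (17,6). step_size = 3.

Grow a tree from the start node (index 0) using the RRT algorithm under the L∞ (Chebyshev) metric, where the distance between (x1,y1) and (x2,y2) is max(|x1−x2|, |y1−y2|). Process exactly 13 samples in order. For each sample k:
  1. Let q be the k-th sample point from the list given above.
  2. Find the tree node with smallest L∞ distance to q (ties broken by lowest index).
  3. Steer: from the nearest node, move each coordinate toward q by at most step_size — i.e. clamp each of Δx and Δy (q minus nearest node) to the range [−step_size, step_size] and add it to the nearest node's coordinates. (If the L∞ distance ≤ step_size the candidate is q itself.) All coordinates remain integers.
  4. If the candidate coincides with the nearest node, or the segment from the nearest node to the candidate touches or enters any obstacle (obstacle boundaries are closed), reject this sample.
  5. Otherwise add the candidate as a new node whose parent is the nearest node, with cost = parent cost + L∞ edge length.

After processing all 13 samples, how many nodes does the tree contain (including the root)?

1. q=(29,3) nearest=0 d=29 new=(3,3) → add node 1 parent=0 cost=3
2. q=(12,8) nearest=1 d=9 new=(6,6) → blocked by [1,10]×[6,8], reject
3. q=(2,6) nearest=1 d=3 new=(2,6) → blocked by [1,10]×[6,8], reject
4. q=(21,0) nearest=1 d=18 new=(6,0) → add node 2 parent=1 cost=6
5. q=(33,0) nearest=2 d=27 new=(9,0) → add node 3 parent=2 cost=9
6. q=(35,6) nearest=3 d=26 new=(12,3) → add node 4 parent=3 cost=12
7. q=(8,3) nearest=2 d=3 new=(8,3) → add node 5 parent=2 cost=9
8. q=(36,1) nearest=4 d=24 new=(15,1) → add node 6 parent=4 cost=15
9. q=(24,1) nearest=6 d=9 new=(18,1) → add node 7 parent=6 cost=18
10. q=(0,1) nearest=0 d=0 → coincident, reject
11. q=(35,9) nearest=7 d=17 new=(21,4) → blocked by [19,24]×[4,6], reject
12. q=(2,10) nearest=1 d=7 new=(2,6) → blocked by [1,10]×[6,8], reject
13. q=(17,6) nearest=4 d=5 new=(15,6) → blocked by [12,21]×[6,8], reject

Node count: 8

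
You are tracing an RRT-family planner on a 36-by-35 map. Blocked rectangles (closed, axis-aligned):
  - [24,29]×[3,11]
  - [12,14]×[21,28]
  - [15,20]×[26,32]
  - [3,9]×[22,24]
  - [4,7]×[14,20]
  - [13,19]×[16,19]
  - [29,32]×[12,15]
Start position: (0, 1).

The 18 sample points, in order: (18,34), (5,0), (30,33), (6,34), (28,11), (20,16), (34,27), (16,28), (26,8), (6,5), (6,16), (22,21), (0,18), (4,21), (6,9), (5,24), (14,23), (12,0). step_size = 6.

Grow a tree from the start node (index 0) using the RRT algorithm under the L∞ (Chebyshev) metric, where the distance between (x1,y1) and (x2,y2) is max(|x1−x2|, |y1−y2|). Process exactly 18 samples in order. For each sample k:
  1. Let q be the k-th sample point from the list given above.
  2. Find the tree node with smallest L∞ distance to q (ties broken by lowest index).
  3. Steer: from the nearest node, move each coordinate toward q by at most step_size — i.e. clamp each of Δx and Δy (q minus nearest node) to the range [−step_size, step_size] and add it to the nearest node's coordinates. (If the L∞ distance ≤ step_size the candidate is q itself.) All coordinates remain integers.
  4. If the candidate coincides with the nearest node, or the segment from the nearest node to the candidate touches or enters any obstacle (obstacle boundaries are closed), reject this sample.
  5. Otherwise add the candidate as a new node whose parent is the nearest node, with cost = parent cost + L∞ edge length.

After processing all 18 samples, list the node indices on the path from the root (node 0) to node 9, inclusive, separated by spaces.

1. q=(18,34) nearest=0 d=33 new=(6,7) → add node 1 parent=0 cost=6
2. q=(5,0) nearest=0 d=5 new=(5,0) → add node 2 parent=0 cost=5
3. q=(30,33) nearest=1 d=26 new=(12,13) → add node 3 parent=1 cost=12
4. q=(6,34) nearest=3 d=21 new=(6,19) → blocked by [4,7]×[14,20], reject
5. q=(28,11) nearest=3 d=16 new=(18,11) → add node 4 parent=3 cost=18
6. q=(20,16) nearest=4 d=5 new=(20,16) → add node 5 parent=4 cost=23
7. q=(34,27) nearest=5 d=14 new=(26,22) → add node 6 parent=5 cost=29
8. q=(16,28) nearest=6 d=10 new=(20,28) → blocked by [15,20]×[26,32], reject
9. q=(26,8) nearest=4 d=8 new=(24,8) → blocked by [24,29]×[3,11], reject
10. q=(6,5) nearest=1 d=2 new=(6,5) → add node 7 parent=1 cost=8
11. q=(6,16) nearest=3 d=6 new=(6,16) → blocked by [4,7]×[14,20], reject
12. q=(22,21) nearest=6 d=4 new=(22,21) → add node 8 parent=6 cost=33
13. q=(0,18) nearest=1 d=11 new=(0,13) → add node 9 parent=1 cost=12
14. q=(4,21) nearest=3 d=8 new=(6,19) → blocked by [4,7]×[14,20], reject
15. q=(6,9) nearest=1 d=2 new=(6,9) → add node 10 parent=1 cost=8
16. q=(5,24) nearest=3 d=11 new=(6,19) → blocked by [4,7]×[14,20], reject
17. q=(14,23) nearest=5 d=7 new=(14,22) → blocked by [12,14]×[21,28], reject
18. q=(12,0) nearest=7 d=6 new=(12,0) → add node 11 parent=7 cost=14

Path: 0 1 9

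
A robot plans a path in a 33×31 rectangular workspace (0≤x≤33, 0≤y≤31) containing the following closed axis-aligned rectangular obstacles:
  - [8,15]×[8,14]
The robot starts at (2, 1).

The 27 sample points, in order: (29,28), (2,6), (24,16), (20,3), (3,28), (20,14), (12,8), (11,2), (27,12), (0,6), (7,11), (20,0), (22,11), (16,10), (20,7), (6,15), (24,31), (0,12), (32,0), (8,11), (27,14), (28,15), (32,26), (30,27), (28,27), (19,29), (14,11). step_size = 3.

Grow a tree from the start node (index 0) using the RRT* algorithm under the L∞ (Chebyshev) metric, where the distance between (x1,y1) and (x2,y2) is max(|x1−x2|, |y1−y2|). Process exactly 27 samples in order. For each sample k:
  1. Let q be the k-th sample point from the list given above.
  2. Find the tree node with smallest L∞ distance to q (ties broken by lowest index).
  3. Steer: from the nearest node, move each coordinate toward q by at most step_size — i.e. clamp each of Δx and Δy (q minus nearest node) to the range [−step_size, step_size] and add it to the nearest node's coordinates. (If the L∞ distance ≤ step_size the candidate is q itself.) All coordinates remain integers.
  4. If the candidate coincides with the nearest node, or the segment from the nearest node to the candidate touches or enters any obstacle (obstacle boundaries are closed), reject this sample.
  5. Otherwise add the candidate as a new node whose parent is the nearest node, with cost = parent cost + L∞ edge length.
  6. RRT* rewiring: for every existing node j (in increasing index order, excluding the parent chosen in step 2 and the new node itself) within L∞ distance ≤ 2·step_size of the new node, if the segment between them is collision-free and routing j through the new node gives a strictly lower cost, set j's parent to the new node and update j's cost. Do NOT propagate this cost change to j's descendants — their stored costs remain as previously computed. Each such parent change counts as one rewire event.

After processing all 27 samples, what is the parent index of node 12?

1. q=(29,28) nearest=0 d=27 new=(5,4) → add node 1 parent=0 cost=3
2. q=(2,6) nearest=1 d=3 new=(2,6) → add node 2 parent=1 cost=6
3. q=(24,16) nearest=1 d=19 new=(8,7) → add node 3 parent=1 cost=6
4. q=(20,3) nearest=3 d=12 new=(11,4) → add node 4 parent=3 cost=9
5. q=(3,28) nearest=3 d=21 new=(5,10) → add node 5 parent=3 cost=9
6. q=(20,14) nearest=4 d=10 new=(14,7) → add node 6 parent=4 cost=12
7. q=(12,8) nearest=6 d=2 new=(12,8) → blocked by [8,15]×[8,14], reject
8. q=(11,2) nearest=4 d=2 new=(11,2) → add node 7 parent=4 cost=11
9. q=(27,12) nearest=6 d=13 new=(17,10) → blocked by [8,15]×[8,14], reject
10. q=(0,6) nearest=2 d=2 new=(0,6) → add node 8 parent=2 cost=8
11. q=(7,11) nearest=5 d=2 new=(7,11) → add node 9 parent=5 cost=11
12. q=(20,0) nearest=6 d=7 new=(17,4) → add node 10 parent=6 cost=15
13. q=(22,11) nearest=10 d=7 new=(20,7) → add node 11 parent=10 cost=18
14. q=(16,10) nearest=6 d=3 new=(16,10) → blocked by [8,15]×[8,14], reject
15. q=(20,7) nearest=11 d=0 → coincident, reject
16. q=(6,15) nearest=9 d=4 new=(6,14) → add node 12 parent=9 cost=14
17. q=(24,31) nearest=12 d=18 new=(9,17) → add node 13 parent=12 cost=17
18. q=(0,12) nearest=5 d=5 new=(2,12) → add node 14 parent=5 cost=12
19. q=(32,0) nearest=11 d=12 new=(23,4) → add node 15 parent=11 cost=21
20. q=(8,11) nearest=9 d=1 new=(8,11) → blocked by [8,15]×[8,14], reject
21. q=(27,14) nearest=11 d=7 new=(23,10) → add node 16 parent=11 cost=21
22. q=(28,15) nearest=16 d=5 new=(26,13) → add node 17 parent=16 cost=24
23. q=(32,26) nearest=17 d=13 new=(29,16) → add node 18 parent=17 cost=27
24. q=(30,27) nearest=18 d=11 new=(30,19) → add node 19 parent=18 cost=30
25. q=(28,27) nearest=19 d=8 new=(28,22) → add node 20 parent=19 cost=33
26. q=(19,29) nearest=20 d=9 new=(25,25) → add node 21 parent=20 cost=36
27. q=(14,11) nearest=6 d=4 new=(14,10) → blocked by [8,15]×[8,14], reject

Parent of node 12: 9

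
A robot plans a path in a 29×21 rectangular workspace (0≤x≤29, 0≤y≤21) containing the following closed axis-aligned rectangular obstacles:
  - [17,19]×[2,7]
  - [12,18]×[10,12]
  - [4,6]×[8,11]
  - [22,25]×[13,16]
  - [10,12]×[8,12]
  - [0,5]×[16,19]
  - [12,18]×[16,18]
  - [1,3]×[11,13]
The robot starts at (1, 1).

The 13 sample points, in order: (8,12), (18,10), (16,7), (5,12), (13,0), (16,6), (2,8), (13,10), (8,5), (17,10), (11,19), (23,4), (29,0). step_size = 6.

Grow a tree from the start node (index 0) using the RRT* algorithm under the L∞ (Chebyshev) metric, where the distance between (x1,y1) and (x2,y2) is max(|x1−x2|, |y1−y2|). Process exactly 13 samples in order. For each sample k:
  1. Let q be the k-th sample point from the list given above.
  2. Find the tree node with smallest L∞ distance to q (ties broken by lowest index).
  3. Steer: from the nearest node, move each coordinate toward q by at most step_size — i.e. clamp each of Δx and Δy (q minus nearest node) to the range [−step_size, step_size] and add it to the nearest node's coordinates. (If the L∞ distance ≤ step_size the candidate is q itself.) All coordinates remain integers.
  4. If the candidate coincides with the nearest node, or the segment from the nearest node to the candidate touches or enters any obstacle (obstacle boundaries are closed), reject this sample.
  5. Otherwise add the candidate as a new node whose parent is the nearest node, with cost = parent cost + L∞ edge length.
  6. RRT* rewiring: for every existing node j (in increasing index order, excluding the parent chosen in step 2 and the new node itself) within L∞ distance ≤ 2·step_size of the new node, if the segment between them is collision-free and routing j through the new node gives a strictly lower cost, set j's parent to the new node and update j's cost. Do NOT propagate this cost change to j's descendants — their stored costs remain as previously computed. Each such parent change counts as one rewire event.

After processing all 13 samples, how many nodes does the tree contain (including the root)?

1. q=(8,12) nearest=0 d=11 new=(7,7) → add node 1 parent=0 cost=6
2. q=(18,10) nearest=1 d=11 new=(13,10) → blocked by [12,18]×[10,12], reject
3. q=(16,7) nearest=1 d=9 new=(13,7) → add node 2 parent=1 cost=12
4. q=(5,12) nearest=1 d=5 new=(5,12) → blocked by [4,6]×[8,11], reject
5. q=(13,0) nearest=1 d=7 new=(13,1) → add node 3 parent=1 cost=12
6. q=(16,6) nearest=2 d=3 new=(16,6) → add node 4 parent=2 cost=15
7. q=(2,8) nearest=1 d=5 new=(2,8) → add node 5 parent=1 cost=11
8. q=(13,10) nearest=2 d=3 new=(13,10) → blocked by [12,18]×[10,12], reject
9. q=(8,5) nearest=1 d=2 new=(8,5) → add node 6 parent=1 cost=8
10. q=(17,10) nearest=2 d=4 new=(17,10) → blocked by [12,18]×[10,12], reject
11. q=(11,19) nearest=5 d=11 new=(8,14) → blocked by [4,6]×[8,11], reject
12. q=(23,4) nearest=4 d=7 new=(22,4) → blocked by [17,19]×[2,7], reject
13. q=(29,0) nearest=4 d=13 new=(22,0) → blocked by [17,19]×[2,7], reject

Node count: 7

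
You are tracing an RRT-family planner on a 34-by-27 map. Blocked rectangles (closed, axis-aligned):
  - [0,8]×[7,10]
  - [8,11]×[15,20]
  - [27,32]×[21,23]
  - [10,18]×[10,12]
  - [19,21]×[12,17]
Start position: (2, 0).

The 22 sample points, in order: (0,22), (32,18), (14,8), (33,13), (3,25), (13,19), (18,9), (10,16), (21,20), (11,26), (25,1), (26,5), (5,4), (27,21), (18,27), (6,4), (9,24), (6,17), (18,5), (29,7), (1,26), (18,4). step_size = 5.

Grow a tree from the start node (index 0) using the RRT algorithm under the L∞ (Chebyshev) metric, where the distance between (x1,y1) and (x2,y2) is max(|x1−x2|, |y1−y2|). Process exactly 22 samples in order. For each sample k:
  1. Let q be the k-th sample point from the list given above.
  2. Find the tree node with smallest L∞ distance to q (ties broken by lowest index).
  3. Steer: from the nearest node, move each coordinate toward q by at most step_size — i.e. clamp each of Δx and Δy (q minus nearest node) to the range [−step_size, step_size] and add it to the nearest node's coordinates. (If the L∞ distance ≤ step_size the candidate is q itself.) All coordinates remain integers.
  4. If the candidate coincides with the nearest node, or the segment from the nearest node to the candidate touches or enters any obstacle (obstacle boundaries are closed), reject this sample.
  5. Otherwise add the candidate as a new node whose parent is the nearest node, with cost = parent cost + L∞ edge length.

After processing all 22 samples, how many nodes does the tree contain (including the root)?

1. q=(0,22) nearest=0 d=22 new=(0,5) → add node 1 parent=0 cost=5
2. q=(32,18) nearest=0 d=30 new=(7,5) → add node 2 parent=0 cost=5
3. q=(14,8) nearest=2 d=7 new=(12,8) → add node 3 parent=2 cost=10
4. q=(33,13) nearest=3 d=21 new=(17,13) → blocked by [10,18]×[10,12], reject
5. q=(3,25) nearest=3 d=17 new=(7,13) → blocked by [10,18]×[10,12], reject
6. q=(13,19) nearest=3 d=11 new=(13,13) → blocked by [10,18]×[10,12], reject
7. q=(18,9) nearest=3 d=6 new=(17,9) → add node 4 parent=3 cost=15
8. q=(10,16) nearest=4 d=7 new=(12,14) → blocked by [10,18]×[10,12], reject
9. q=(21,20) nearest=4 d=11 new=(21,14) → blocked by [10,18]×[10,12], reject
10. q=(11,26) nearest=4 d=17 new=(12,14) → blocked by [10,18]×[10,12], reject
11. q=(25,1) nearest=4 d=8 new=(22,4) → add node 5 parent=4 cost=20
12. q=(26,5) nearest=5 d=4 new=(26,5) → add node 6 parent=5 cost=24
13. q=(5,4) nearest=2 d=2 new=(5,4) → add node 7 parent=2 cost=7
14. q=(27,21) nearest=4 d=12 new=(22,14) → blocked by [10,18]×[10,12], reject
15. q=(18,27) nearest=4 d=18 new=(18,14) → blocked by [10,18]×[10,12], reject
16. q=(6,4) nearest=2 d=1 new=(6,4) → add node 8 parent=2 cost=6
17. q=(9,24) nearest=4 d=15 new=(12,14) → blocked by [10,18]×[10,12], reject
18. q=(6,17) nearest=3 d=9 new=(7,13) → blocked by [10,18]×[10,12], reject
19. q=(18,5) nearest=4 d=4 new=(18,5) → add node 9 parent=4 cost=19
20. q=(29,7) nearest=6 d=3 new=(29,7) → add node 10 parent=6 cost=27
21. q=(1,26) nearest=4 d=17 new=(12,14) → blocked by [10,18]×[10,12], reject
22. q=(18,4) nearest=9 d=1 new=(18,4) → add node 11 parent=9 cost=20

Node count: 12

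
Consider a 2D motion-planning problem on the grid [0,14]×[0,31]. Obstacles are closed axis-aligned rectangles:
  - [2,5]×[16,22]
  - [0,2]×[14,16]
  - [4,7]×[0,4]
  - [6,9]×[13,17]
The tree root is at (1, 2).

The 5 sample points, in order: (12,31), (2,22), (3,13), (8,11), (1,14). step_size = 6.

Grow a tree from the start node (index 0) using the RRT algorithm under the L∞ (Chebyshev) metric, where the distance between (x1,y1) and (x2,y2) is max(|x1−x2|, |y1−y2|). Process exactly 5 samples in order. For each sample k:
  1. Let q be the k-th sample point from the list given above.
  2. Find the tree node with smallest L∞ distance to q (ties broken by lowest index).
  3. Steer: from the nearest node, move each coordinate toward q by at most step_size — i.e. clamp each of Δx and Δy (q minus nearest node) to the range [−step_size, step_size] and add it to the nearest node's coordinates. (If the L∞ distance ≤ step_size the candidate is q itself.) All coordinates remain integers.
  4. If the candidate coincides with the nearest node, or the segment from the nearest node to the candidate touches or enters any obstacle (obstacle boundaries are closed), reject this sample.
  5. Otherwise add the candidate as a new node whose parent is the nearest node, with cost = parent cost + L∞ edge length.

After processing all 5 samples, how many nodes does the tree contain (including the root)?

1. q=(12,31) nearest=0 d=29 new=(7,8) → add node 1 parent=0 cost=6
2. q=(2,22) nearest=1 d=14 new=(2,14) → blocked by [0,2]×[14,16], reject
3. q=(3,13) nearest=1 d=5 new=(3,13) → add node 2 parent=1 cost=11
4. q=(8,11) nearest=1 d=3 new=(8,11) → add node 3 parent=1 cost=9
5. q=(1,14) nearest=2 d=2 new=(1,14) → blocked by [0,2]×[14,16], reject

Node count: 4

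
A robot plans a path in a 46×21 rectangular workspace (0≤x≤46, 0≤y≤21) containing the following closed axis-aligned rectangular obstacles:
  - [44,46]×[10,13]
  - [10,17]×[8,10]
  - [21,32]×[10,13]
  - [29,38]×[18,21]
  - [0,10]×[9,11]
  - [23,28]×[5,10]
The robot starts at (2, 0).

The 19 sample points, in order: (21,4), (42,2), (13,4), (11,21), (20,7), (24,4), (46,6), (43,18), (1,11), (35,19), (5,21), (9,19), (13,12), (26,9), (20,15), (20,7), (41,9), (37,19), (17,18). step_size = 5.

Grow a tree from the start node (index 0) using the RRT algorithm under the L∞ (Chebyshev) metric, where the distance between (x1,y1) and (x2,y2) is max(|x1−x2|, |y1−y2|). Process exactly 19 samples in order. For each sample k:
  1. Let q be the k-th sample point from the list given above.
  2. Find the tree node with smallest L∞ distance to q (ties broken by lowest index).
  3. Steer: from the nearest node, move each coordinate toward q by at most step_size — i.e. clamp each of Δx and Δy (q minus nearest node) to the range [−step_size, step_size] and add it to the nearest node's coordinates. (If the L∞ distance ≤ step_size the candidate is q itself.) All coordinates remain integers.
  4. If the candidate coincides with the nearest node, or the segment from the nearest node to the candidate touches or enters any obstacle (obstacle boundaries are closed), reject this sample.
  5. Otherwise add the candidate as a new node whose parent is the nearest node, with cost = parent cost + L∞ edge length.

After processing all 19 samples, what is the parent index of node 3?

Parent of node 3: 2

1. q=(21,4) nearest=0 d=19 new=(7,4) → add node 1 parent=0 cost=5
2. q=(42,2) nearest=1 d=35 new=(12,2) → add node 2 parent=1 cost=10
3. q=(13,4) nearest=2 d=2 new=(13,4) → add node 3 parent=2 cost=12
4. q=(11,21) nearest=1 d=17 new=(11,9) → blocked by [10,17]×[8,10], reject
5. q=(20,7) nearest=3 d=7 new=(18,7) → add node 4 parent=3 cost=17
6. q=(24,4) nearest=4 d=6 new=(23,4) → add node 5 parent=4 cost=22
7. q=(46,6) nearest=5 d=23 new=(28,6) → blocked by [23,28]×[5,10], reject
8. q=(43,18) nearest=5 d=20 new=(28,9) → blocked by [23,28]×[5,10], reject
9. q=(1,11) nearest=1 d=7 new=(2,9) → blocked by [0,10]×[9,11], reject
10. q=(35,19) nearest=5 d=15 new=(28,9) → blocked by [23,28]×[5,10], reject
11. q=(5,21) nearest=4 d=14 new=(13,12) → blocked by [10,17]×[8,10], reject
12. q=(9,19) nearest=4 d=12 new=(13,12) → blocked by [10,17]×[8,10], reject
13. q=(13,12) nearest=4 d=5 new=(13,12) → blocked by [10,17]×[8,10], reject
14. q=(26,9) nearest=5 d=5 new=(26,9) → blocked by [23,28]×[5,10], reject
15. q=(20,15) nearest=4 d=8 new=(20,12) → add node 6 parent=4 cost=22
16. q=(20,7) nearest=4 d=2 new=(20,7) → add node 7 parent=4 cost=19
17. q=(41,9) nearest=5 d=18 new=(28,9) → blocked by [23,28]×[5,10], reject
18. q=(37,19) nearest=5 d=15 new=(28,9) → blocked by [23,28]×[5,10], reject
19. q=(17,18) nearest=6 d=6 new=(17,17) → add node 8 parent=6 cost=27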